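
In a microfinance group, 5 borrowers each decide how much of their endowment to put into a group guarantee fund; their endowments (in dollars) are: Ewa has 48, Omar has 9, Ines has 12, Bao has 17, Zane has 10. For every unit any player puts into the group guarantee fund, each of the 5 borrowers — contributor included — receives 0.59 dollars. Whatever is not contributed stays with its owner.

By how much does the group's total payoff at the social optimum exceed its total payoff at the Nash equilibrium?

The private return per contributed unit is 0.59 < 1 for everyone, so the Nash equilibrium is zero contribution and the group total is Σ E_j = 48 + 9 + 12 + 17 + 10 = 96.
Each contributed unit returns 2.950 to the group, so the social optimum is full contribution by everyone: group total = 2.950 × 96 = 283.20.
Efficiency loss = (2.950 − 1) × 96 = 187.20.

187.20 dollars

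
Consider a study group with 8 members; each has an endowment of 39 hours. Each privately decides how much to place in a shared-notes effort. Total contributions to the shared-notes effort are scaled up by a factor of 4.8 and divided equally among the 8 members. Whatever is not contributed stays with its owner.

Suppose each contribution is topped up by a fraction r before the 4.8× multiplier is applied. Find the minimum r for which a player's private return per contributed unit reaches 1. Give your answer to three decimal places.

With matching at rate r, one contributed unit becomes (1 + r) in the shared-notes effort and returns 4.8 × (1 + r) / 8 to the contributor.
Setting this equal to 1: 1 + r = 8/4.8 = 1.6667.
So the minimum matching rate is r = 1.6667 − 1 = 0.667.

0.667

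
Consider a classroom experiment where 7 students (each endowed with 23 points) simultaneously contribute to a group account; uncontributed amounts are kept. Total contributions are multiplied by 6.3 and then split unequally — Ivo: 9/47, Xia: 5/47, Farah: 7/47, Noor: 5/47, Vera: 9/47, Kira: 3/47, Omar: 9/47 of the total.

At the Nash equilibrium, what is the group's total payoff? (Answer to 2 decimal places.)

A player with share s gets back 6.3·s per unit contributed, so full contribution is dominant for anyone with s > 1/6.3 = 0.1587 and zero contribution is dominant for anyone below.
The shares above 0.1587 belong to Ivo, Vera and Omar, contributing 23 each; the remaining 4 contribute 0. Total contributed: 69.
The group account pays out 6.3 × 69 = 434.70 in total (split across the unequal shares, but the aggregate is all that matters for the group sum).
The 4 free-riders keep 23 each, adding 92. Group total = 92 + 434.70 = 526.70.

526.70 points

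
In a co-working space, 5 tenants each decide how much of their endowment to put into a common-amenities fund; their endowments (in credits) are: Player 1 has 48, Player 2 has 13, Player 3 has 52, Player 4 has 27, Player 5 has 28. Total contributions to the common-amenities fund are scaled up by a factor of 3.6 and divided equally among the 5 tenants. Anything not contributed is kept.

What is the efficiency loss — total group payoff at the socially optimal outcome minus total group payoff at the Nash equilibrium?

The private return per contributed unit is 3.6/5 = 0.7200 < 1 for every player regardless of endowment, so the Nash equilibrium is zero contribution and the group total is Σ E_j = 48 + 13 + 52 + 27 + 28 = 168.
Each contributed unit returns 3.600 to the group, so the social optimum is full contribution by everyone: group total = 3.600 × 168 = 604.80.
Efficiency loss = (3.600 − 1) × 168 = 436.80.

436.80 credits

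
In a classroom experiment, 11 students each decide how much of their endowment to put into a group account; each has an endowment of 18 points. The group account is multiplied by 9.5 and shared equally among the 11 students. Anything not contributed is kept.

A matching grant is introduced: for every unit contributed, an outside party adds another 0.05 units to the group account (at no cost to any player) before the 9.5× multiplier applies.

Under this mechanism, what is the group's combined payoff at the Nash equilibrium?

The effective private return is 9.5 × 1.05 / 11 = 0.9068, which is still under 1, so the mechanism doesn't change anyone's dominant strategy: zero contribution.
Everyone keeps their endowment and the group total is 11 × 18 = 198.

198.00 points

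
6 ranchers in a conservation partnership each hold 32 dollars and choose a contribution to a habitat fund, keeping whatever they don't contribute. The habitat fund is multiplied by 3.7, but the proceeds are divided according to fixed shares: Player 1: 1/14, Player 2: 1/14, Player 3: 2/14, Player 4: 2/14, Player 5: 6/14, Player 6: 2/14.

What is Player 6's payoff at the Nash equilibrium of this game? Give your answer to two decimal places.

48.91 dollars

A player with share s gets back 3.7·s per unit contributed, so full contribution is dominant for anyone with s > 1/3.7 = 0.2703 and zero contribution is dominant for anyone below.
Only Player 5 (6/14) clears that bar, contributing 32; the remaining 5 contribute 0. Total contributed: 32.
Player 6 keeps 32 and receives 3.7 × 32 × 2/14 = 16.91 from the habitat fund, for a payoff of 48.91.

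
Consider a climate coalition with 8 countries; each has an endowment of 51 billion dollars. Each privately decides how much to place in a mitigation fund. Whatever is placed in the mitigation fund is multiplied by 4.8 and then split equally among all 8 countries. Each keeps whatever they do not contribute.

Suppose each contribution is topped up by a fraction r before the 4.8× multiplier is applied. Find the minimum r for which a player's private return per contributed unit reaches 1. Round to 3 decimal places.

With matching at rate r, one contributed unit becomes (1 + r) in the mitigation fund and returns 4.8 × (1 + r) / 8 to the contributor.
Setting this equal to 1: 1 + r = 8/4.8 = 1.6667.
So the minimum matching rate is r = 1.6667 − 1 = 0.667.

0.667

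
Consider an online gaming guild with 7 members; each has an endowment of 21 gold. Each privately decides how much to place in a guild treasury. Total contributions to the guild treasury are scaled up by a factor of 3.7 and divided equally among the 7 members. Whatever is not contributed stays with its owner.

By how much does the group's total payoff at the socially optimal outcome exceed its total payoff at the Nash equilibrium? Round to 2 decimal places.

Each contributed unit returns 3.7/7 = 0.5286 to its contributor — below 1 — so contributing 0 is dominant for every player. At the Nash equilibrium everyone keeps their 21, and the group total is 7 × 21 = 147.
Each contributed unit returns 3.700 to the group as a whole (0.5286 to each of 7 players), which exceeds 1, so the social optimum is full contribution: group total = 3.700 × 147 = 543.90.
Efficiency loss = 543.90 − 147 = 396.90.

396.90 gold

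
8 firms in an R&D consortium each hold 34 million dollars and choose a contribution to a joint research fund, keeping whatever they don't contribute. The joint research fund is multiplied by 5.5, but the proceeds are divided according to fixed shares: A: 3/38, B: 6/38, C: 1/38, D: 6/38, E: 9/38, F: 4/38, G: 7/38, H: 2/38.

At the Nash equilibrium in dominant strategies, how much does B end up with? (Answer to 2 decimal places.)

93.05 million dollars

A player with share s gets back 5.5·s per unit contributed, so full contribution is dominant for anyone with s > 1/5.5 = 0.1818 and zero contribution is dominant for anyone below.
E and G clear that bar, contributing 34 each; the remaining 6 contribute 0. Total contributed: 68.
B keeps 34 and receives 5.5 × 68 × 6/38 = 59.05 from the joint research fund, for a payoff of 93.05.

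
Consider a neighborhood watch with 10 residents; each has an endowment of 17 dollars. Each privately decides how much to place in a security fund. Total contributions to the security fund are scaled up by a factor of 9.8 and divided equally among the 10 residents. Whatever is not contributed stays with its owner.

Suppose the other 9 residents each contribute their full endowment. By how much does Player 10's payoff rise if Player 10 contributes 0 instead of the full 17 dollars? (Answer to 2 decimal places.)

0.34 dollars

Switching from a contribution of 17 to 0 lets Player 10 keep an extra 17 dollars, but lowers the security fund by 17, which costs Player 10 their own share of that drop: 9.8/10 × 17 = 16.66.
Net gain = 17 − 16.66 = 0.34. The private return per contributed unit (0.9800) is below 1, so free-riding is indeed the best response regardless of what the others do.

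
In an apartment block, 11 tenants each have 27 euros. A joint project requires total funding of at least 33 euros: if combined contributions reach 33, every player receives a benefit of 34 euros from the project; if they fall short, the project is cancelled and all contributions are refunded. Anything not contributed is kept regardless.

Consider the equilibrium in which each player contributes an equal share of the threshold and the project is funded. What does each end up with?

Equal share of the threshold: 33/11 = 3.
At this profile no one gains by cutting their contribution: any cut drops the total below 33, the project is cancelled, contributions are refunded, and the deviator ends with 27, which is less than 27 − 3 + 34 = 58. Contributing more than 3 just wastes the excess. So contributing exactly 3 is a best response.
Each player's payoff: 27 − 3 + 34 = 58.

58 euros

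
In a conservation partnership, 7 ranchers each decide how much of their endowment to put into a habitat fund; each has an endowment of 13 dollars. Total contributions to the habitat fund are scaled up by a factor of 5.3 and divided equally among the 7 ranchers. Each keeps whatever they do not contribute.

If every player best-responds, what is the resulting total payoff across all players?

91.00 dollars

Each contributed unit returns 5.3/7 = 0.7571 to its contributor — below 1 — so contributing 0 is dominant for every player. At the Nash equilibrium everyone keeps their 13, and the group total is 7 × 13 = 91.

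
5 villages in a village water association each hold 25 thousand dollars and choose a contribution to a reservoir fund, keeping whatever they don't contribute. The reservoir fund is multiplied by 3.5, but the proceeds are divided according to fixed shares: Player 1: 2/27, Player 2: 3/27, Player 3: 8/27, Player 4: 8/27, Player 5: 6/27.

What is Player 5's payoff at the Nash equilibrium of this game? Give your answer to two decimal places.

63.89 thousand dollars

A player with share s gets back 3.5·s per unit contributed, so full contribution is dominant for anyone with s > 1/3.5 = 0.2857 and zero contribution is dominant for anyone below.
Player 3 and Player 4 are above the threshold, contributing 25 each; the remaining 3 contribute 0. Total contributed: 50.
Player 5 keeps 25 and receives 3.5 × 50 × 6/27 = 38.89 from the reservoir fund, for a payoff of 63.89.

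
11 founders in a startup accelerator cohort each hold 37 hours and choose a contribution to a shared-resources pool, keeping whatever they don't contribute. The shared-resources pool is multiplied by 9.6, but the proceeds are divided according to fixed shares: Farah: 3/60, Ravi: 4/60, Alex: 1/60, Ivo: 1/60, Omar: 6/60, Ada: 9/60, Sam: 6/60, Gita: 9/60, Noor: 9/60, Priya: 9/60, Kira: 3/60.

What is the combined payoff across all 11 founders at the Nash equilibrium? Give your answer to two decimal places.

For player j, contributing a unit is worthwhile iff 9.6 × (j's share) ≥ 1, i.e. iff j's share is at least 0.1042.
Ada, Gita, Noor and Priya are above the threshold, contributing 37 each; the remaining 7 contribute 0. Total contributed: 148.
The shared-resources pool pays out 9.6 × 148 = 1420.80 in total (split across the unequal shares, but the aggregate is all that matters for the group sum).
The 7 free-riders keep 37 each, adding 259. Group total = 259 + 1420.80 = 1679.80.

1679.80 hours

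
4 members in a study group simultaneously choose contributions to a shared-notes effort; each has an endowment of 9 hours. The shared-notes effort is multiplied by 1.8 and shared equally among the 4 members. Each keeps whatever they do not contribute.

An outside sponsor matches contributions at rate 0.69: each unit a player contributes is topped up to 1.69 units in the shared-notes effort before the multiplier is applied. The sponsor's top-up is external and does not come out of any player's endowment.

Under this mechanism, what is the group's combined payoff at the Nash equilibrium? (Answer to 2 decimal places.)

36.00 hours

With the mechanism, a contributed unit returns 1.8 × 1.69 / 4 = 0.7605 per unit of net cost — still below 1 — so contributing 0 remains dominant for every player.
Everyone keeps their endowment and the group total is 4 × 9 = 36.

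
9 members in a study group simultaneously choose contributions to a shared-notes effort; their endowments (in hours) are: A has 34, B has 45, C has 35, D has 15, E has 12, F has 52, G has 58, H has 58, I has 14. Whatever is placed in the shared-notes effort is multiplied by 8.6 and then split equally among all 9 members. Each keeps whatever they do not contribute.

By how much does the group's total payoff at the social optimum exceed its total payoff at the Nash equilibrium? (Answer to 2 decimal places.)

2454.80 hours

The private return per contributed unit is 8.6/9 = 0.9556 < 1 for every player regardless of endowment, so the Nash equilibrium is zero contribution and the group total is Σ E_j = 34 + 45 + 35 + 15 + 12 + 52 + 58 + 58 + 14 = 323.
Each contributed unit returns 8.600 to the group, so the social optimum is full contribution by everyone: group total = 8.600 × 323 = 2777.80.
Efficiency loss = (8.600 − 1) × 323 = 2454.80.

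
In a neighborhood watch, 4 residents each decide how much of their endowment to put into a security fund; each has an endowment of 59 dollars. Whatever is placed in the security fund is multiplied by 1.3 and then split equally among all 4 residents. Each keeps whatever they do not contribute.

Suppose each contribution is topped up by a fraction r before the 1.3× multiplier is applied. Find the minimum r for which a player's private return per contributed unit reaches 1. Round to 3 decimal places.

2.077

With matching at rate r, one contributed unit becomes (1 + r) in the security fund and returns 1.3 × (1 + r) / 4 to the contributor.
Setting this equal to 1: 1 + r = 4/1.3 = 3.0769.
So the minimum matching rate is r = 3.0769 − 1 = 2.077.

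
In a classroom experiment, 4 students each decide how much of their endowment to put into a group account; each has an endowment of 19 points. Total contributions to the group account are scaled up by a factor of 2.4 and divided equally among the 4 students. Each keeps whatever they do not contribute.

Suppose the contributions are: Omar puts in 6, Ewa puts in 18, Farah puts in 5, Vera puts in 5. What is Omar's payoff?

Total contributed: 6 + 18 + 5 + 5 = 34.
Each receives 2.4 × 34 / 4 = 20.40 from the group account.
Omar keeps 19 − 6 = 13, so Omar's payoff is 13 + 20.40 = 33.40.

33.40 points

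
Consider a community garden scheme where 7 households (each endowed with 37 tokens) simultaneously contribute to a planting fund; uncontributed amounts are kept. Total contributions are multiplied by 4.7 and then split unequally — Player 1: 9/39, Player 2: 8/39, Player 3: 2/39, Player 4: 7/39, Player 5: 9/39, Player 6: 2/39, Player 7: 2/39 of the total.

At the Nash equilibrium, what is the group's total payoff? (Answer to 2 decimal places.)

Player j's private return per contributed unit is 4.7 × (j's share). Contributing is weakly dominant for j when that share is at least 1/4.7 = 0.2128, and contributing 0 is dominant otherwise.
Player 1 and Player 5 clear that bar, contributing 37 each; the remaining 5 contribute 0. Total contributed: 74.
The planting fund pays out 4.7 × 74 = 347.80 in total (split across the unequal shares, but the aggregate is all that matters for the group sum).
The 5 free-riders keep 37 each, adding 185. Group total = 185 + 347.80 = 532.80.

532.80 tokens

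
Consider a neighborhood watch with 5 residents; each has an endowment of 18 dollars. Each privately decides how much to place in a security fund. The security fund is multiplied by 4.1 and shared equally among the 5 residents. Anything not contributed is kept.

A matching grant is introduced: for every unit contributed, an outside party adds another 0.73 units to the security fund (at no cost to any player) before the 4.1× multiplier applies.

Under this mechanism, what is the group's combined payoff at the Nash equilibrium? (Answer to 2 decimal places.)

638.37 dollars

The effective private return per unit is now 4.1 × 1.73 / 5 = 1.4186 > 1, so every player's dominant strategy flips to full contribution.
So the Nash equilibrium is full contribution by all 5; the group earns 4.1 × 1.73 × 90 = 638.37.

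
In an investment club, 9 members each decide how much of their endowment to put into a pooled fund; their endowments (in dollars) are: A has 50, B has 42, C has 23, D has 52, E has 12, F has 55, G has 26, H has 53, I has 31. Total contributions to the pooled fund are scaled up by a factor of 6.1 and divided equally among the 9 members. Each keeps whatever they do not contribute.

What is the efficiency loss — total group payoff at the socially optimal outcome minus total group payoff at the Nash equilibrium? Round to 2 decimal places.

1754.40 dollars

The private return per contributed unit is 6.1/9 = 0.6778 < 1 for every player regardless of endowment, so the Nash equilibrium is zero contribution and the group total is Σ E_j = 50 + 42 + 23 + 52 + 12 + 55 + 26 + 53 + 31 = 344.
Each contributed unit returns 6.100 to the group, so the social optimum is full contribution by everyone: group total = 6.100 × 344 = 2098.40.
Efficiency loss = (6.100 − 1) × 344 = 1754.40.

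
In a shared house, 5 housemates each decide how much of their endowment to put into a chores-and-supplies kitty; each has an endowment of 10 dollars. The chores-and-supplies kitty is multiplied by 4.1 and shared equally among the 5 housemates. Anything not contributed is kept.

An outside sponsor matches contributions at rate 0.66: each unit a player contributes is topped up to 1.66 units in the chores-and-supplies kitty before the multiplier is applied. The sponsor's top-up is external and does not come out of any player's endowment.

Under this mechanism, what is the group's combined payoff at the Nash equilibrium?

340.30 dollars

The effective private return per unit is now 4.1 × 1.66 / 5 = 1.3612 > 1, so every player's dominant strategy flips to full contribution.
At the Nash equilibrium everyone contributes 10. Group total payoff = 4.1 × 1.66 × 50 = 340.30.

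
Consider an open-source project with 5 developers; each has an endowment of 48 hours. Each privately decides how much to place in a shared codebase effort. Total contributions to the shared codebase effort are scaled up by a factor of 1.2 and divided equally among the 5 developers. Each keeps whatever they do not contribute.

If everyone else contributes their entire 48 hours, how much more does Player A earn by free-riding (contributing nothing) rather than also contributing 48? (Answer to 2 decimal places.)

Switching from a contribution of 48 to 0 lets Player A keep an extra 48 hours, but lowers the shared codebase effort by 48, which costs Player A their own share of that drop: 1.2/5 × 48 = 11.52.
Net gain = 48 − 11.52 = 36.48. The private return per contributed unit (0.2400) is below 1, so free-riding is indeed the best response regardless of what the others do.

36.48 hours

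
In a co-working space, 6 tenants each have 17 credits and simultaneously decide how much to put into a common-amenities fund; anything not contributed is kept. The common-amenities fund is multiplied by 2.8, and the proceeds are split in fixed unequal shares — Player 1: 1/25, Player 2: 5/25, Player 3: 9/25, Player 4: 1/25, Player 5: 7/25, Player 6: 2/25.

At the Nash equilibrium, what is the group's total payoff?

A player with share s gets back 2.8·s per unit contributed, so full contribution is dominant for anyone with s > 1/2.8 = 0.3571 and zero contribution is dominant for anyone below.
The only share above 0.3571 is Player 3's 9/25, contributing 17; the remaining 5 contribute 0. Total contributed: 17.
The common-amenities fund pays out 2.8 × 17 = 47.60 in total (split across the unequal shares, but the aggregate is all that matters for the group sum).
The 5 free-riders keep 17 each, adding 85. Group total = 85 + 47.60 = 132.60.

132.60 credits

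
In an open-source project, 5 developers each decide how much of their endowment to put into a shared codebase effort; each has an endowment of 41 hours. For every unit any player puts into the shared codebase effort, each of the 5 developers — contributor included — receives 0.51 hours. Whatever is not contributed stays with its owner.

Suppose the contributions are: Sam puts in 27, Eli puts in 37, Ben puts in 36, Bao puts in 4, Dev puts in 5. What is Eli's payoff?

59.59 hours

Total contributed: 27 + 37 + 36 + 4 + 5 = 109.
Each receives 0.51 × 109 = 55.59 from the shared codebase effort.
Eli keeps 41 − 37 = 4, so Eli's payoff is 4 + 55.59 = 59.59.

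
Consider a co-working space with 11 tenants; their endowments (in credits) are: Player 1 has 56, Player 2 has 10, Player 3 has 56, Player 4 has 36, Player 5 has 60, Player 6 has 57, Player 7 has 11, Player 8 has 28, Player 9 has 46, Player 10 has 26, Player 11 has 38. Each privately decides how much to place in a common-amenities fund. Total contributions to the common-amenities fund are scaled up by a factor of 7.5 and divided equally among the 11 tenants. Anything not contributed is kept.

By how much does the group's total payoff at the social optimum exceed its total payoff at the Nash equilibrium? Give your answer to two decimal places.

2756.00 credits

The private return per contributed unit is 7.5/11 = 0.6818 < 1 for every player regardless of endowment, so the Nash equilibrium is zero contribution and the group total is Σ E_j = 56 + 10 + 56 + 36 + 60 + 57 + 11 + 28 + 46 + 26 + 38 = 424.
Each contributed unit returns 7.500 to the group, so the social optimum is full contribution by everyone: group total = 7.500 × 424 = 3180.00.
Efficiency loss = (7.500 − 1) × 424 = 2756.00.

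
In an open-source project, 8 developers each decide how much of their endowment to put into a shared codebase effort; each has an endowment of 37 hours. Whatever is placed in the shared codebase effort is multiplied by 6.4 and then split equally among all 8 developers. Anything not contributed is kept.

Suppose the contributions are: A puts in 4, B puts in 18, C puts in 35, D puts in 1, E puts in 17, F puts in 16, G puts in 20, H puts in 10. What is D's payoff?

132.80 hours

Total contributed: 4 + 18 + 35 + 1 + 17 + 16 + 20 + 10 = 121.
Each receives 6.4 × 121 / 8 = 96.80 from the shared codebase effort.
D keeps 37 − 1 = 36, so D's payoff is 36 + 96.80 = 132.80.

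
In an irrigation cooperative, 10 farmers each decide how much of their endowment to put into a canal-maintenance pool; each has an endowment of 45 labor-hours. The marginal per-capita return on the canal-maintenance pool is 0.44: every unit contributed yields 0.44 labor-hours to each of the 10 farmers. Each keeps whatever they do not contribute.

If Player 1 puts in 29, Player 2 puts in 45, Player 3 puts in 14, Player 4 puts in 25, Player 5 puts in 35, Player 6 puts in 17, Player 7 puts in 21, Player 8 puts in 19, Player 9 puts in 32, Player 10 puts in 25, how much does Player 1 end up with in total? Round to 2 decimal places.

131.28 labor-hours

Total contributed: 29 + 45 + 14 + 25 + 35 + 17 + 21 + 19 + 32 + 25 = 262.
Each receives 0.44 × 262 = 115.28 from the canal-maintenance pool.
Player 1 keeps 45 − 29 = 16, so Player 1's payoff is 16 + 115.28 = 131.28.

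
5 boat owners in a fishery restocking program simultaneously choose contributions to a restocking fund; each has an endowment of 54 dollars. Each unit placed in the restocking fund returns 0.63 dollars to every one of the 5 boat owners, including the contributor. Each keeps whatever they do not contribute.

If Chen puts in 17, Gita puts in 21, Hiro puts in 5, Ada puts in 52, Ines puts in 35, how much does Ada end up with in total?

Total contributed: 17 + 21 + 5 + 52 + 35 = 130.
Each receives 0.63 × 130 = 81.90 from the restocking fund.
Ada keeps 54 − 52 = 2, so Ada's payoff is 2 + 81.90 = 83.90.

83.90 dollars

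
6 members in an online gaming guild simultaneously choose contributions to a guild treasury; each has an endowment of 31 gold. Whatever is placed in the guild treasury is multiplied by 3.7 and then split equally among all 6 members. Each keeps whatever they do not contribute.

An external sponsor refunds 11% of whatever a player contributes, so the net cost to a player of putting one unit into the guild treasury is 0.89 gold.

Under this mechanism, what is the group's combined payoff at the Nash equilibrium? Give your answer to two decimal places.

186.00 gold

The effective private return is (3.7/6) / 0.89 = 0.6929, which is still under 1, so the mechanism doesn't change anyone's dominant strategy: zero contribution.
Everyone keeps their endowment and the group total is 6 × 31 = 186.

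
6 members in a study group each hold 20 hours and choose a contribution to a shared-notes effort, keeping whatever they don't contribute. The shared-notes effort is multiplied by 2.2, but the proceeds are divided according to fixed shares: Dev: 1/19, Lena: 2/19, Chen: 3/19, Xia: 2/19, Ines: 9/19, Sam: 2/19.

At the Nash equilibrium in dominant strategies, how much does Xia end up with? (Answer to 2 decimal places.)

24.63 hours

Each unit j contributes comes back to j as 2.2 × (j's share), so j prefers to contribute only if that share exceeds 1/2.2 = 0.4545; otherwise keeping the unit dominates.
Only Ines (9/19) clears that bar, contributing 20; the remaining 5 contribute 0. Total contributed: 20.
Xia keeps 20 and receives 2.2 × 20 × 2/19 = 4.63 from the shared-notes effort, for a payoff of 24.63.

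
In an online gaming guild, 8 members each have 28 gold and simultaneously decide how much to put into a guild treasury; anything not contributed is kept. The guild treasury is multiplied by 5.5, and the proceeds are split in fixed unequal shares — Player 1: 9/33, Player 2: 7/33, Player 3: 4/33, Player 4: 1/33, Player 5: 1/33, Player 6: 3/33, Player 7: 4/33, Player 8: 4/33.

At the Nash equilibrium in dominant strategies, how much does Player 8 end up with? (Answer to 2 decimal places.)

65.33 gold

Each unit j contributes comes back to j as 5.5 × (j's share), so j prefers to contribute only if that share exceeds 1/5.5 = 0.1818; otherwise keeping the unit dominates.
Player 1 and Player 2 are above the threshold, contributing 28 each; the remaining 6 contribute 0. Total contributed: 56.
Player 8 keeps 28 and receives 5.5 × 56 × 4/33 = 37.33 from the guild treasury, for a payoff of 65.33.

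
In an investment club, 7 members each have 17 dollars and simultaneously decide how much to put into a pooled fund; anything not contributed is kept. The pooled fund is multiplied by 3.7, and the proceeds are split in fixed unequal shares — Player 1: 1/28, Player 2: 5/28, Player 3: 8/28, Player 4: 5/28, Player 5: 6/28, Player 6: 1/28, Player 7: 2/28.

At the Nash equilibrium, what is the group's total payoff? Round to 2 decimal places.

164.90 dollars

A player with share s gets back 3.7·s per unit contributed, so full contribution is dominant for anyone with s > 1/3.7 = 0.2703 and zero contribution is dominant for anyone below.
Player 3 alone (share 8/28) is above the threshold, contributing 17; the remaining 6 contribute 0. Total contributed: 17.
The pooled fund pays out 3.7 × 17 = 62.90 in total (split across the unequal shares, but the aggregate is all that matters for the group sum).
The 6 free-riders keep 17 each, adding 102. Group total = 102 + 62.90 = 164.90.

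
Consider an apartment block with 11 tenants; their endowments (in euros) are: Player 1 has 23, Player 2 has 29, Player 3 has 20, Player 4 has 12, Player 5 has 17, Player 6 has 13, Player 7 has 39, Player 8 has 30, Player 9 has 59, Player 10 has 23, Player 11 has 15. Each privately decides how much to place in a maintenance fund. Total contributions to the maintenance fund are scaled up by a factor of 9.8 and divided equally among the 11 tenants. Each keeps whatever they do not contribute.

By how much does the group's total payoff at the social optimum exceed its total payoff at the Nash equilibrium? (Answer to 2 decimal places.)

2464.00 euros

The private return per contributed unit is 9.8/11 = 0.8909 < 1 for every player regardless of endowment, so the Nash equilibrium is zero contribution and the group total is Σ E_j = 23 + 29 + 20 + 12 + 17 + 13 + 39 + 30 + 59 + 23 + 15 = 280.
Each contributed unit returns 9.800 to the group, so the social optimum is full contribution by everyone: group total = 9.800 × 280 = 2744.00.
Efficiency loss = (9.800 − 1) × 280 = 2464.00.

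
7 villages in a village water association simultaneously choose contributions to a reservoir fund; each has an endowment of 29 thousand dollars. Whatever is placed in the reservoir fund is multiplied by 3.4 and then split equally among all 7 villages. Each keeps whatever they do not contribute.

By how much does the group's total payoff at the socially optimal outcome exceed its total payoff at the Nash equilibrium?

487.20 thousand dollars

Each contributed unit returns 3.4/7 = 0.4857 to its contributor — below 1 — so contributing 0 is dominant for every player. At the Nash equilibrium everyone keeps their 29, and the group total is 7 × 29 = 203.
Each contributed unit returns 3.400 to the group as a whole (0.4857 to each of 7 players), which exceeds 1, so the social optimum is full contribution: group total = 3.400 × 203 = 690.20.
Efficiency loss = 690.20 − 203 = 487.20.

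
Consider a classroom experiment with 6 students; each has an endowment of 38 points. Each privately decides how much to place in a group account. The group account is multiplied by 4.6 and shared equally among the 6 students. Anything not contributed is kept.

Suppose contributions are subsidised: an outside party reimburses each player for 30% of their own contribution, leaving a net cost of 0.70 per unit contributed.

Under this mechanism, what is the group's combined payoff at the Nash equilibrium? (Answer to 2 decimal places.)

1117.20 points

With the mechanism, a contributed unit returns (4.6/6) / 0.70 = 1.0952 per unit of net cost to the contributor — now above 1 — so contributing fully is weakly dominant for every player.
So the Nash equilibrium is full contribution by all 6; the group earns 6 × (38 × 0.30 + 4.6 × 38) = 1117.20.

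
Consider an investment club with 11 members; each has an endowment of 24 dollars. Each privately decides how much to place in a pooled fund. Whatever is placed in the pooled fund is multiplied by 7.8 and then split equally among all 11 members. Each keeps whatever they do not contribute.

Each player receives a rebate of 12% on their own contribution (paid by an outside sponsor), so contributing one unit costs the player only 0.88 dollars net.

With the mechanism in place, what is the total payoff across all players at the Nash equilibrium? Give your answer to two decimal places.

264.00 dollars

Even with the mechanism, each unit contributed returns only (7.8/11) / 0.88 = 0.8058 per unit of net cost, so contributing nothing is still dominant.
Everyone keeps their endowment and the group total is 11 × 24 = 264.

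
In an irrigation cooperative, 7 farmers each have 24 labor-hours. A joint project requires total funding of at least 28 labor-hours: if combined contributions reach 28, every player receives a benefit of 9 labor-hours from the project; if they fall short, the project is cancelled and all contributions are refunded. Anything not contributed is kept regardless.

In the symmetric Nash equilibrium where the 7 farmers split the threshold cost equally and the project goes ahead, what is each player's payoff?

Equal share of the threshold: 28/7 = 4.
At this profile no one gains by cutting their contribution: any cut drops the total below 28, the project is cancelled, contributions are refunded, and the deviator ends with 24, which is less than 24 − 4 + 9 = 29. Contributing more than 4 just wastes the excess. So contributing exactly 4 is a best response.
Each player's payoff: 24 − 4 + 9 = 29.

29 labor-hours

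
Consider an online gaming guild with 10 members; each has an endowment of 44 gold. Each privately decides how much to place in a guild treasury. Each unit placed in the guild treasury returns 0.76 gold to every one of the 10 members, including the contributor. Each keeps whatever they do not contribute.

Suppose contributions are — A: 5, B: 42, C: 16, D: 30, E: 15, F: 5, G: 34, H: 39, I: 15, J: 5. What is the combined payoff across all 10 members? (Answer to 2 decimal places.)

1799.60 gold

Total contributed: 5 + 42 + 16 + 30 + 15 + 5 + 34 + 39 + 15 + 5 = 206; total kept: 10 × 44 − 206 = 234.
The guild treasury pays out 0.76 × 10 × 206 = 1565.60 in aggregate.
Group total = 234 + 1565.60 = 1799.60.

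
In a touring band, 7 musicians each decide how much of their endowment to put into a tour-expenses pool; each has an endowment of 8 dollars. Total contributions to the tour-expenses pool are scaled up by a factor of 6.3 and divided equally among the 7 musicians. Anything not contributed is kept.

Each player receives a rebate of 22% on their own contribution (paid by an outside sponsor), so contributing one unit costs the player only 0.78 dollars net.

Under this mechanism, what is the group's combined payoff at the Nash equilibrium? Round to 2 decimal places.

With the mechanism, a contributed unit returns (6.3/7) / 0.78 = 1.1538 per unit of net cost to the contributor — now above 1 — so contributing fully is weakly dominant for every player.
At the Nash equilibrium everyone contributes 8. Group total payoff = 7 × (8 × 0.22 + 6.3 × 8) = 365.12.

365.12 dollars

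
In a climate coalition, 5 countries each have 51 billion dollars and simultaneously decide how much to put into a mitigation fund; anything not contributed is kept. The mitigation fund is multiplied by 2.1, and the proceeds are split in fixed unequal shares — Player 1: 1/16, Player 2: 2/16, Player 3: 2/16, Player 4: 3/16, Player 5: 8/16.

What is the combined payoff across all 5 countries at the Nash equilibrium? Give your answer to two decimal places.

311.10 billion dollars

Each unit j contributes comes back to j as 2.1 × (j's share), so j prefers to contribute only if that share exceeds 1/2.1 = 0.4762; otherwise keeping the unit dominates.
Player 5 alone (share 8/16) is above the threshold, contributing 51; the remaining 4 contribute 0. Total contributed: 51.
The mitigation fund pays out 2.1 × 51 = 107.10 in total (split across the unequal shares, but the aggregate is all that matters for the group sum).
The 4 free-riders keep 51 each, adding 204. Group total = 204 + 107.10 = 311.10.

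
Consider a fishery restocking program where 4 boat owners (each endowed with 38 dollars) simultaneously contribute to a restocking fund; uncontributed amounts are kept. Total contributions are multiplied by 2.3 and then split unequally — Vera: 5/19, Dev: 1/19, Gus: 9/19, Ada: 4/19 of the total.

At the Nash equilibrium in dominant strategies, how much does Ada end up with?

56.40 dollars

Player j's private return per contributed unit is 2.3 × (j's share). Contributing is weakly dominant for j when that share is at least 1/2.3 = 0.4348, and contributing 0 is dominant otherwise.
Only Gus (9/19) clears that bar, contributing 38; the remaining 3 contribute 0. Total contributed: 38.
Ada keeps 38 and receives 2.3 × 38 × 4/19 = 18.40 from the restocking fund, for a payoff of 56.40.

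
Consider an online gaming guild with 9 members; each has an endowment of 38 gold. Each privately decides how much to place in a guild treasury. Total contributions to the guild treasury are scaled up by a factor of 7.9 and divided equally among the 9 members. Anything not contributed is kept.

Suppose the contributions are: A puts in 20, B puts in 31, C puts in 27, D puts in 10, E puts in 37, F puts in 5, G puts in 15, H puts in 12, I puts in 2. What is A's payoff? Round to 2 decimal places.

Total contributed: 20 + 31 + 27 + 10 + 37 + 5 + 15 + 12 + 2 = 159.
Each receives 7.9 × 159 / 9 = 139.57 from the guild treasury.
A keeps 38 − 20 = 18, so A's payoff is 18 + 139.57 = 157.57.

157.57 gold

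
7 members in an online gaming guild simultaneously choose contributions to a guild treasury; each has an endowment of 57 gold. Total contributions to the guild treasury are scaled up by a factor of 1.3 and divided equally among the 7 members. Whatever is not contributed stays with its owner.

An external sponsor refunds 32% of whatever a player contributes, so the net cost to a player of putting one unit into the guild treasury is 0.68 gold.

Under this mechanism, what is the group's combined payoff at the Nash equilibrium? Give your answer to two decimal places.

399.00 gold

Even with the mechanism, each unit contributed returns only (1.3/7) / 0.68 = 0.2731 per unit of net cost, so contributing nothing is still dominant.
At the Nash equilibrium no one contributes; group total payoff = 7 × 57 = 399.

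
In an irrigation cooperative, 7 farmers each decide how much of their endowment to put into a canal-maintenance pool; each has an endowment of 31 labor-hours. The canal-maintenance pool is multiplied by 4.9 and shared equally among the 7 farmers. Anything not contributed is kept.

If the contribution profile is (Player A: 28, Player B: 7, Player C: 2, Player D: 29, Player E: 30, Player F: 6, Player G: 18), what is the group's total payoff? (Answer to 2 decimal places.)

685.00 labor-hours

Total contributed: 28 + 7 + 2 + 29 + 30 + 6 + 18 = 120; total kept: 7 × 31 − 120 = 97.
The canal-maintenance pool pays out 4.9 × 120 = 588.00 in aggregate.
Group total = 97 + 588.00 = 685.00.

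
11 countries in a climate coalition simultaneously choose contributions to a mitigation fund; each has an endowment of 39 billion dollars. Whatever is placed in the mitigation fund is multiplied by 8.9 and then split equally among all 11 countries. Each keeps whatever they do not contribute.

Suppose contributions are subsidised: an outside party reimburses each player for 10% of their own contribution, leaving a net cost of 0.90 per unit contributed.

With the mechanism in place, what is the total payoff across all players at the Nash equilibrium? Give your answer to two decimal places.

With the mechanism, a contributed unit returns (8.9/11) / 0.90 = 0.8990 per unit of net cost — still below 1 — so contributing 0 remains dominant for every player.
Everyone keeps their endowment and the group total is 11 × 39 = 429.

429.00 billion dollars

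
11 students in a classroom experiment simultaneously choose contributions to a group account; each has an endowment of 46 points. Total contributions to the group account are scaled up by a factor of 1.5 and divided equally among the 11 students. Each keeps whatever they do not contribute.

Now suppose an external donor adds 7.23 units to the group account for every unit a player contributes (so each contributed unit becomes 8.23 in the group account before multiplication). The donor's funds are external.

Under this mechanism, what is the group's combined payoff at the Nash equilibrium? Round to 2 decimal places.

Under the mechanism each unit contributed yields 1.5 × 8.23 / 11 = 1.1223 back to its contributor per unit of net cost, which exceeds 1, making full contribution the dominant choice for everyone.
At the Nash equilibrium everyone contributes 46. Group total payoff = 1.5 × 8.23 × 506 = 6246.57.

6246.57 points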